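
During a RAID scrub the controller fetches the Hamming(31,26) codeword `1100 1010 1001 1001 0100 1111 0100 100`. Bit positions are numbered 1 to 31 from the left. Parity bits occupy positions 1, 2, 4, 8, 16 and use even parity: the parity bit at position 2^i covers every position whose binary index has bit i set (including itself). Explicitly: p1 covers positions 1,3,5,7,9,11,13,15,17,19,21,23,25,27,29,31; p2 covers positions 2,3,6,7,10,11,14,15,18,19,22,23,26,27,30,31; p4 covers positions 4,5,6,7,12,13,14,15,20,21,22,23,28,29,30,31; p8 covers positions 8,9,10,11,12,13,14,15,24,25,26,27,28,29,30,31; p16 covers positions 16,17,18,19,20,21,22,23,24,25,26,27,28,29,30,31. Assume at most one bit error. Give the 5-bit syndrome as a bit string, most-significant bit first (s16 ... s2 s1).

00000

s1: b1⊕b3⊕b5⊕b7⊕b9⊕b11⊕b13⊕b15⊕b17⊕b19⊕b21⊕b23⊕b25⊕b27⊕b29⊕b31 = 1⊕0⊕1⊕1⊕1⊕0⊕1⊕0⊕0⊕0⊕1⊕1⊕0⊕0⊕1⊕0 = 0
s2: b2⊕b3⊕b6⊕b7⊕b10⊕b11⊕b14⊕b15⊕b18⊕b19⊕b22⊕b23⊕b26⊕b27⊕b30⊕b31 = 1⊕0⊕0⊕1⊕0⊕0⊕0⊕0⊕1⊕0⊕1⊕1⊕1⊕0⊕0⊕0 = 0
s4: b4⊕b5⊕b6⊕b7⊕b12⊕b13⊕b14⊕b15⊕b20⊕b21⊕b22⊕b23⊕b28⊕b29⊕b30⊕b31 = 0⊕1⊕0⊕1⊕1⊕1⊕0⊕0⊕0⊕1⊕1⊕1⊕0⊕1⊕0⊕0 = 0
s8: b8⊕b9⊕b10⊕b11⊕b12⊕b13⊕b14⊕b15⊕b24⊕b25⊕b26⊕b27⊕b28⊕b29⊕b30⊕b31 = 0⊕1⊕0⊕0⊕1⊕1⊕0⊕0⊕1⊕0⊕1⊕0⊕0⊕1⊕0⊕0 = 0
s16: b16⊕b17⊕b18⊕b19⊕b20⊕b21⊕b22⊕b23⊕b24⊕b25⊕b26⊕b27⊕b28⊕b29⊕b30⊕b31 = 1⊕0⊕1⊕0⊕0⊕1⊕1⊕1⊕1⊕0⊕1⊕0⊕0⊕1⊕0⊕0 = 0
Syndrome (s16...s1) = 00000 → position 0 (no error).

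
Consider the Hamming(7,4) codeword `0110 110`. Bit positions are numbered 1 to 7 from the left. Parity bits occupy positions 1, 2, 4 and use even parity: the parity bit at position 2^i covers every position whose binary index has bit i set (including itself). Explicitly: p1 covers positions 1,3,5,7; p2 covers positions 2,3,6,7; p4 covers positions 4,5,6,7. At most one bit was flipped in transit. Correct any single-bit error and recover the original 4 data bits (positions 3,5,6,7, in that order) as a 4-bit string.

1110

s1: b1⊕b3⊕b5⊕b7 = 0⊕1⊕1⊕0 = 0
s2: b2⊕b3⊕b6⊕b7 = 1⊕1⊕1⊕0 = 1
s4: b4⊕b5⊕b6⊕b7 = 0⊕1⊕1⊕0 = 0
Syndrome (s4...s1) = 010 → position 2.
Flip bit 2: corrected codeword = 0010110
Data bits at positions 3,5,6,7: 1110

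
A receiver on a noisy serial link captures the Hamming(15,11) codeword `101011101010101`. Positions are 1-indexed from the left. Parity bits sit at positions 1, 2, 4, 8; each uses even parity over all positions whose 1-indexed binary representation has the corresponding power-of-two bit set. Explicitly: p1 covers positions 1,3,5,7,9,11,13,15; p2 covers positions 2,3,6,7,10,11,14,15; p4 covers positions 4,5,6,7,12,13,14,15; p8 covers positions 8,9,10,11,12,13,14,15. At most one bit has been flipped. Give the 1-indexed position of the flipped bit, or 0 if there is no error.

6

s1: b1⊕b3⊕b5⊕b7⊕b9⊕b11⊕b13⊕b15 = 1⊕1⊕1⊕1⊕1⊕1⊕1⊕1 = 0
s2: b2⊕b3⊕b6⊕b7⊕b10⊕b11⊕b14⊕b15 = 0⊕1⊕1⊕1⊕0⊕1⊕0⊕1 = 1
s4: b4⊕b5⊕b6⊕b7⊕b12⊕b13⊕b14⊕b15 = 0⊕1⊕1⊕1⊕0⊕1⊕0⊕1 = 1
s8: b8⊕b9⊕b10⊕b11⊕b12⊕b13⊕b14⊕b15 = 0⊕1⊕0⊕1⊕0⊕1⊕0⊕1 = 0
Syndrome (s8...s1) = 0110 → position 6.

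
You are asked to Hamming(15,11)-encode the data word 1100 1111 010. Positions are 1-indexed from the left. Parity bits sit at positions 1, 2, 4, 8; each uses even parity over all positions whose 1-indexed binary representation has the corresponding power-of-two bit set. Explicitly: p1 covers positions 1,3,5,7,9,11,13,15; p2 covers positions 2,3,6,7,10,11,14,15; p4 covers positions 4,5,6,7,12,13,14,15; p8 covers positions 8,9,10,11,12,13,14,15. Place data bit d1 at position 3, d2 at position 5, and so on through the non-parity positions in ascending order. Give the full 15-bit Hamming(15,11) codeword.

001110011111010

Place data bits at non-power-of-two positions: b3=1, b5=1, b6=0, b7=0, b9=1, b10=1, b11=1, b12=1, b13=0, b14=1, b15=0.
p1 = XOR of data positions {3,5,7,9,11,13,15} = 1⊕1⊕0⊕1⊕1⊕0⊕0 = 0
p2 = XOR of data positions {3,6,7,10,11,14,15} = 1⊕0⊕0⊕1⊕1⊕1⊕0 = 0
p4 = XOR of data positions {5,6,7,12,13,14,15} = 1⊕0⊕0⊕1⊕0⊕1⊕0 = 1
p8 = XOR of data positions {9,10,11,12,13,14,15} = 1⊕1⊕1⊕1⊕0⊕1⊕0 = 1
Codeword b1..b15 = 001110011111010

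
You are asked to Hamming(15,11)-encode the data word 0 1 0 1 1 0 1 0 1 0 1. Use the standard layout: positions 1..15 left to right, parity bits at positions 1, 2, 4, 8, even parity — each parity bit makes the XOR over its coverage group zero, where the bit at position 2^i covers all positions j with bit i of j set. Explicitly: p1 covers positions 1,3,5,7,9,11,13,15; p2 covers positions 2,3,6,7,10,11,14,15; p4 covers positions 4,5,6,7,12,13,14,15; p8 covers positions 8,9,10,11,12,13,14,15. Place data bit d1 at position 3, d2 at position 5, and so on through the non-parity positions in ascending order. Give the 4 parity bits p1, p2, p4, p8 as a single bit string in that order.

0100

Place data bits at non-power-of-two positions: b3=0, b5=1, b6=0, b7=1, b9=1, b10=0, b11=1, b12=0, b13=1, b14=0, b15=1.
p1 = XOR of data positions {3,5,7,9,11,13,15} = 0⊕1⊕1⊕1⊕1⊕1⊕1 = 0
p2 = XOR of data positions {3,6,7,10,11,14,15} = 0⊕0⊕1⊕0⊕1⊕0⊕1 = 1
p4 = XOR of data positions {5,6,7,12,13,14,15} = 1⊕0⊕1⊕0⊕1⊕0⊕1 = 0
p8 = XOR of data positions {9,10,11,12,13,14,15} = 1⊕0⊕1⊕0⊕1⊕0⊕1 = 0
Parity bits p1,p2,p4,p8 = 0100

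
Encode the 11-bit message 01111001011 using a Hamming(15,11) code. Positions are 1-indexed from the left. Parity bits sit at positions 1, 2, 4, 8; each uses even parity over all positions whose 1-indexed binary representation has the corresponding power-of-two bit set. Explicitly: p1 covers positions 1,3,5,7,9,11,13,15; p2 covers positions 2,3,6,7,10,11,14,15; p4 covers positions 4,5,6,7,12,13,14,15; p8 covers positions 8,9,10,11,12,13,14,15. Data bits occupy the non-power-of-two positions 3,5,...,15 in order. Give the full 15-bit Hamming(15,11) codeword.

Place data bits at non-power-of-two positions: b3=0, b5=1, b6=1, b7=1, b9=1, b10=0, b11=0, b12=1, b13=0, b14=1, b15=1.
p1 = XOR of data positions {3,5,7,9,11,13,15} = 0⊕1⊕1⊕1⊕0⊕0⊕1 = 0
p2 = XOR of data positions {3,6,7,10,11,14,15} = 0⊕1⊕1⊕0⊕0⊕1⊕1 = 0
p4 = XOR of data positions {5,6,7,12,13,14,15} = 1⊕1⊕1⊕1⊕0⊕1⊕1 = 0
p8 = XOR of data positions {9,10,11,12,13,14,15} = 1⊕0⊕0⊕1⊕0⊕1⊕1 = 0
Codeword b1..b15 = 000011101001011

000011101001011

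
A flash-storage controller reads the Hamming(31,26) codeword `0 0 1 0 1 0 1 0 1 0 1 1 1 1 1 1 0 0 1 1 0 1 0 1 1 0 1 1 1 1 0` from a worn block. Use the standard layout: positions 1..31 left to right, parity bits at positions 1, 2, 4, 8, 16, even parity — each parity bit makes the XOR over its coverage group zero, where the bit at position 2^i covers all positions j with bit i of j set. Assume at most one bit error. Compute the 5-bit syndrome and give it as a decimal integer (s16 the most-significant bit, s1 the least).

7

s1: b1⊕b3⊕b5⊕b7⊕b9⊕b11⊕b13⊕b15⊕b17⊕b19⊕b21⊕b23⊕b25⊕b27⊕b29⊕b31 = 0⊕1⊕1⊕1⊕1⊕1⊕1⊕1⊕0⊕1⊕0⊕0⊕1⊕1⊕1⊕0 = 1
s2: b2⊕b3⊕b6⊕b7⊕b10⊕b11⊕b14⊕b15⊕b18⊕b19⊕b22⊕b23⊕b26⊕b27⊕b30⊕b31 = 0⊕1⊕0⊕1⊕0⊕1⊕1⊕1⊕0⊕1⊕1⊕0⊕0⊕1⊕1⊕0 = 1
s4: b4⊕b5⊕b6⊕b7⊕b12⊕b13⊕b14⊕b15⊕b20⊕b21⊕b22⊕b23⊕b28⊕b29⊕b30⊕b31 = 0⊕1⊕0⊕1⊕1⊕1⊕1⊕1⊕1⊕0⊕1⊕0⊕1⊕1⊕1⊕0 = 1
s8: b8⊕b9⊕b10⊕b11⊕b12⊕b13⊕b14⊕b15⊕b24⊕b25⊕b26⊕b27⊕b28⊕b29⊕b30⊕b31 = 0⊕1⊕0⊕1⊕1⊕1⊕1⊕1⊕1⊕1⊕0⊕1⊕1⊕1⊕1⊕0 = 0
s16: b16⊕b17⊕b18⊕b19⊕b20⊕b21⊕b22⊕b23⊕b24⊕b25⊕b26⊕b27⊕b28⊕b29⊕b30⊕b31 = 1⊕0⊕0⊕1⊕1⊕0⊕1⊕0⊕1⊕1⊕0⊕1⊕1⊕1⊕1⊕0 = 0
Syndrome (s16...s1) = 00111 → position 7.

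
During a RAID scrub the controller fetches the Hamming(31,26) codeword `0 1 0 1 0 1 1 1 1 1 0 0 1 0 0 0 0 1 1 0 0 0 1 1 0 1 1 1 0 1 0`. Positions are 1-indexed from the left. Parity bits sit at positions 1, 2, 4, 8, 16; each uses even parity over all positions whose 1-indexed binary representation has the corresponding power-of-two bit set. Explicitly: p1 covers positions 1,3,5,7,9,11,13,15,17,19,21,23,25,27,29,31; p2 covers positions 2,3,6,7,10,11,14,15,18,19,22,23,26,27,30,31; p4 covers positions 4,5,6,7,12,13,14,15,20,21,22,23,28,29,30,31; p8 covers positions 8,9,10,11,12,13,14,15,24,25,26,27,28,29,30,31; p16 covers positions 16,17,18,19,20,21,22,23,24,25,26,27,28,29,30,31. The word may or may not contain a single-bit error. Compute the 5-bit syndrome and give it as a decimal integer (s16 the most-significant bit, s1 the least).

12

s1: b1⊕b3⊕b5⊕b7⊕b9⊕b11⊕b13⊕b15⊕b17⊕b19⊕b21⊕b23⊕b25⊕b27⊕b29⊕b31 = 0⊕0⊕0⊕1⊕1⊕0⊕1⊕0⊕0⊕1⊕0⊕1⊕0⊕1⊕0⊕0 = 0
s2: b2⊕b3⊕b6⊕b7⊕b10⊕b11⊕b14⊕b15⊕b18⊕b19⊕b22⊕b23⊕b26⊕b27⊕b30⊕b31 = 1⊕0⊕1⊕1⊕1⊕0⊕0⊕0⊕1⊕1⊕0⊕1⊕1⊕1⊕1⊕0 = 0
s4: b4⊕b5⊕b6⊕b7⊕b12⊕b13⊕b14⊕b15⊕b20⊕b21⊕b22⊕b23⊕b28⊕b29⊕b30⊕b31 = 1⊕0⊕1⊕1⊕0⊕1⊕0⊕0⊕0⊕0⊕0⊕1⊕1⊕0⊕1⊕0 = 1
s8: b8⊕b9⊕b10⊕b11⊕b12⊕b13⊕b14⊕b15⊕b24⊕b25⊕b26⊕b27⊕b28⊕b29⊕b30⊕b31 = 1⊕1⊕1⊕0⊕0⊕1⊕0⊕0⊕1⊕0⊕1⊕1⊕1⊕0⊕1⊕0 = 1
s16: b16⊕b17⊕b18⊕b19⊕b20⊕b21⊕b22⊕b23⊕b24⊕b25⊕b26⊕b27⊕b28⊕b29⊕b30⊕b31 = 0⊕0⊕1⊕1⊕0⊕0⊕0⊕1⊕1⊕0⊕1⊕1⊕1⊕0⊕1⊕0 = 0
Syndrome (s16...s1) = 01100 → position 12.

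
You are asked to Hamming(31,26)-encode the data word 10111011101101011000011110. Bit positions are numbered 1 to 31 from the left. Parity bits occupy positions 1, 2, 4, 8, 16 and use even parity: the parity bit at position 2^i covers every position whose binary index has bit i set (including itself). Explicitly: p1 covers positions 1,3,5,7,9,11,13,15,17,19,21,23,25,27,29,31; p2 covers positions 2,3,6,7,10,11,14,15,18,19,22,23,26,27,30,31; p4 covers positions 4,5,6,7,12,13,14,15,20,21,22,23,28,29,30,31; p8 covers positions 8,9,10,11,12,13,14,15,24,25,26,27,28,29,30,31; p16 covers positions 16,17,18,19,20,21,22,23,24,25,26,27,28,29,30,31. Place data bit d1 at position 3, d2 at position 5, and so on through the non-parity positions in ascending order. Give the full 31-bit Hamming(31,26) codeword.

Place data bits at non-power-of-two positions: b3=1, b5=0, b6=1, b7=1, b9=1, b10=0, b11=1, b12=1, b13=1, b14=0, b15=1, b17=1, b18=0, b19=1, b20=0, b21=1, b22=1, b23=0, b24=0, b25=0, b26=0, b27=1, b28=1, b29=1, b30=1, b31=0.
p1 = XOR of data positions {3,5,7,9,11,13,15,17,19,21,23,25,27,29,31} = 1⊕0⊕1⊕1⊕1⊕1⊕1⊕1⊕1⊕1⊕0⊕0⊕1⊕1⊕0 = 1
p2 = XOR of data positions {3,6,7,10,11,14,15,18,19,22,23,26,27,30,31} = 1⊕1⊕1⊕0⊕1⊕0⊕1⊕0⊕1⊕1⊕0⊕0⊕1⊕1⊕0 = 1
p4 = XOR of data positions {5,6,7,12,13,14,15,20,21,22,23,28,29,30,31} = 0⊕1⊕1⊕1⊕1⊕0⊕1⊕0⊕1⊕1⊕0⊕1⊕1⊕1⊕0 = 0
p8 = XOR of data positions {9,10,11,12,13,14,15,24,25,26,27,28,29,30,31} = 1⊕0⊕1⊕1⊕1⊕0⊕1⊕0⊕0⊕0⊕1⊕1⊕1⊕1⊕0 = 1
p16 = XOR of data positions {17,18,19,20,21,22,23,24,25,26,27,28,29,30,31} = 1⊕0⊕1⊕0⊕1⊕1⊕0⊕0⊕0⊕0⊕1⊕1⊕1⊕1⊕0 = 0
Codeword b1..b31 = 1110011110111010101011000011110

1110011110111010101011000011110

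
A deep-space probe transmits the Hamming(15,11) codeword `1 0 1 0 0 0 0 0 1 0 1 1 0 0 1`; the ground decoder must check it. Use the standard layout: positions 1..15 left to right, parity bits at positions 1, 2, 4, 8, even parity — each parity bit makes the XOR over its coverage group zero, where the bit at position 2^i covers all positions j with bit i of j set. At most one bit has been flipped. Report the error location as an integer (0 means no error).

3

s1: b1⊕b3⊕b5⊕b7⊕b9⊕b11⊕b13⊕b15 = 1⊕1⊕0⊕0⊕1⊕1⊕0⊕1 = 1
s2: b2⊕b3⊕b6⊕b7⊕b10⊕b11⊕b14⊕b15 = 0⊕1⊕0⊕0⊕0⊕1⊕0⊕1 = 1
s4: b4⊕b5⊕b6⊕b7⊕b12⊕b13⊕b14⊕b15 = 0⊕0⊕0⊕0⊕1⊕0⊕0⊕1 = 0
s8: b8⊕b9⊕b10⊕b11⊕b12⊕b13⊕b14⊕b15 = 0⊕1⊕0⊕1⊕1⊕0⊕0⊕1 = 0
Syndrome (s8...s1) = 0011 → position 3.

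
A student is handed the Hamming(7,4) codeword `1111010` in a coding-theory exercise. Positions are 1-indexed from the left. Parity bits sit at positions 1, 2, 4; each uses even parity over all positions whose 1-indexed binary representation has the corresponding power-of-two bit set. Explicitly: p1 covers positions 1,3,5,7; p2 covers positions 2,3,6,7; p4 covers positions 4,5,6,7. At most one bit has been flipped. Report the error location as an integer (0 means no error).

s1: b1⊕b3⊕b5⊕b7 = 1⊕1⊕0⊕0 = 0
s2: b2⊕b3⊕b6⊕b7 = 1⊕1⊕1⊕0 = 1
s4: b4⊕b5⊕b6⊕b7 = 1⊕0⊕1⊕0 = 0
Syndrome (s4...s1) = 010 → position 2.

2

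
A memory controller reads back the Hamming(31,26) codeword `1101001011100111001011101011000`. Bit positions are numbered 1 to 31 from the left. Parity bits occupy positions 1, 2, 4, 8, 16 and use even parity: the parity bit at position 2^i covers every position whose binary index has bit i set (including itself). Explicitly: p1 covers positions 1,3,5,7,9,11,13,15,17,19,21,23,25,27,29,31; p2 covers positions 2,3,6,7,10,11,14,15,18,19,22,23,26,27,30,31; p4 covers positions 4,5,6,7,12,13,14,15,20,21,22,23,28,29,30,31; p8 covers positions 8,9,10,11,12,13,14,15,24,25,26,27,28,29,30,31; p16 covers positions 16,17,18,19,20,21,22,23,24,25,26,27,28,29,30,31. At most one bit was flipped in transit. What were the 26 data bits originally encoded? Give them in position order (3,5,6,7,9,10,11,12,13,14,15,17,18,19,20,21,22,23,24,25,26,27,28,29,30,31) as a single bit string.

00011110011001011101011000

s1: b1⊕b3⊕b5⊕b7⊕b9⊕b11⊕b13⊕b15⊕b17⊕b19⊕b21⊕b23⊕b25⊕b27⊕b29⊕b31 = 1⊕0⊕0⊕1⊕1⊕1⊕0⊕1⊕0⊕1⊕1⊕1⊕1⊕1⊕0⊕0 = 0
s2: b2⊕b3⊕b6⊕b7⊕b10⊕b11⊕b14⊕b15⊕b18⊕b19⊕b22⊕b23⊕b26⊕b27⊕b30⊕b31 = 1⊕0⊕0⊕1⊕1⊕1⊕1⊕1⊕0⊕1⊕1⊕1⊕0⊕1⊕0⊕0 = 0
s4: b4⊕b5⊕b6⊕b7⊕b12⊕b13⊕b14⊕b15⊕b20⊕b21⊕b22⊕b23⊕b28⊕b29⊕b30⊕b31 = 1⊕0⊕0⊕1⊕0⊕0⊕1⊕1⊕0⊕1⊕1⊕1⊕1⊕0⊕0⊕0 = 0
s8: b8⊕b9⊕b10⊕b11⊕b12⊕b13⊕b14⊕b15⊕b24⊕b25⊕b26⊕b27⊕b28⊕b29⊕b30⊕b31 = 0⊕1⊕1⊕1⊕0⊕0⊕1⊕1⊕0⊕1⊕0⊕1⊕1⊕0⊕0⊕0 = 0
s16: b16⊕b17⊕b18⊕b19⊕b20⊕b21⊕b22⊕b23⊕b24⊕b25⊕b26⊕b27⊕b28⊕b29⊕b30⊕b31 = 1⊕0⊕0⊕1⊕0⊕1⊕1⊕1⊕0⊕1⊕0⊕1⊕1⊕0⊕0⊕0 = 0
Syndrome (s16...s1) = 00000 → position 0 (no error).
No correction needed.
Data bits at positions 3,5,6,7,9,10,11,12,13,14,15,17,18,19,20,21,22,23,24,25,26,27,28,29,30,31: 00011110011001011101011000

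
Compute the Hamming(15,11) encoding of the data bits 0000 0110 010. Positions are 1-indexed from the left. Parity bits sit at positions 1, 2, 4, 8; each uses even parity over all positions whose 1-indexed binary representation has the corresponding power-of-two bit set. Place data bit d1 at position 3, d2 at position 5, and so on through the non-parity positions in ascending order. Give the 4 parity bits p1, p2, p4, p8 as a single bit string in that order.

Place data bits at non-power-of-two positions: b3=0, b5=0, b6=0, b7=0, b9=0, b10=1, b11=1, b12=0, b13=0, b14=1, b15=0.
p1 = XOR of data positions {3,5,7,9,11,13,15} = 0⊕0⊕0⊕0⊕1⊕0⊕0 = 1
p2 = XOR of data positions {3,6,7,10,11,14,15} = 0⊕0⊕0⊕1⊕1⊕1⊕0 = 1
p4 = XOR of data positions {5,6,7,12,13,14,15} = 0⊕0⊕0⊕0⊕0⊕1⊕0 = 1
p8 = XOR of data positions {9,10,11,12,13,14,15} = 0⊕1⊕1⊕0⊕0⊕1⊕0 = 1
Parity bits p1,p2,p4,p8 = 1111

1111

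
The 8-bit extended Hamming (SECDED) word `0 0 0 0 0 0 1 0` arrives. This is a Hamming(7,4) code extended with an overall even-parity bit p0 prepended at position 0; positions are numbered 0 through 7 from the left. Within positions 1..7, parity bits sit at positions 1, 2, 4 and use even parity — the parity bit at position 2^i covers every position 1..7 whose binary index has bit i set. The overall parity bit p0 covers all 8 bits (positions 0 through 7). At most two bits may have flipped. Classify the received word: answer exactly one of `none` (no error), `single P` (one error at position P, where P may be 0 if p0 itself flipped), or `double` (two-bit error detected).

s1: b1⊕b3⊕b5⊕b7 = 0⊕0⊕0⊕0 = 0
s2: b2⊕b3⊕b6⊕b7 = 0⊕0⊕1⊕0 = 1
s4: b4⊕b5⊕b6⊕b7 = 0⊕0⊕1⊕0 = 1
Syndrome (s4...s1) = 110 → position 6.
Overall parity (XOR of all 8 bits, including p0): 0⊕0⊕0⊕0⊕0⊕0⊕1⊕0 = 1
Overall=1, syndrome position=6 → single-bit error at position 6.

single 6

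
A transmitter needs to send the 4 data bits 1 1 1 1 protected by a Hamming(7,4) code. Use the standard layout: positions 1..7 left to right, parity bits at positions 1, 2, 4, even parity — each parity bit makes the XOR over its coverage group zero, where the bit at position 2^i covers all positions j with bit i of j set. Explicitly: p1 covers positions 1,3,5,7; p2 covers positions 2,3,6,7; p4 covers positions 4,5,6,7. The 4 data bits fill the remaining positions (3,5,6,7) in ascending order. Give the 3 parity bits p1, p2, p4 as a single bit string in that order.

Place data bits at non-power-of-two positions: b3=1, b5=1, b6=1, b7=1.
p1 = XOR of data positions {3,5,7} = 1⊕1⊕1 = 1
p2 = XOR of data positions {3,6,7} = 1⊕1⊕1 = 1
p4 = XOR of data positions {5,6,7} = 1⊕1⊕1 = 1
Parity bits p1,p2,p4 = 111

111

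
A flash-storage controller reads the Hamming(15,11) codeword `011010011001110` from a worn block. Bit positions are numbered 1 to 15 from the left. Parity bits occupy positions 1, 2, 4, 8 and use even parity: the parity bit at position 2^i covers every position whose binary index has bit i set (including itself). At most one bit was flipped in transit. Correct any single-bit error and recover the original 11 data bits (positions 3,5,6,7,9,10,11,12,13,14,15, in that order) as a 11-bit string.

s1: b1⊕b3⊕b5⊕b7⊕b9⊕b11⊕b13⊕b15 = 0⊕1⊕1⊕0⊕1⊕0⊕1⊕0 = 0
s2: b2⊕b3⊕b6⊕b7⊕b10⊕b11⊕b14⊕b15 = 1⊕1⊕0⊕0⊕0⊕0⊕1⊕0 = 1
s4: b4⊕b5⊕b6⊕b7⊕b12⊕b13⊕b14⊕b15 = 0⊕1⊕0⊕0⊕1⊕1⊕1⊕0 = 0
s8: b8⊕b9⊕b10⊕b11⊕b12⊕b13⊕b14⊕b15 = 1⊕1⊕0⊕0⊕1⊕1⊕1⊕0 = 1
Syndrome (s8...s1) = 1010 → position 10.
Flip bit 10: corrected codeword = 011010011101110
Data bits at positions 3,5,6,7,9,10,11,12,13,14,15: 11001101110

11001101110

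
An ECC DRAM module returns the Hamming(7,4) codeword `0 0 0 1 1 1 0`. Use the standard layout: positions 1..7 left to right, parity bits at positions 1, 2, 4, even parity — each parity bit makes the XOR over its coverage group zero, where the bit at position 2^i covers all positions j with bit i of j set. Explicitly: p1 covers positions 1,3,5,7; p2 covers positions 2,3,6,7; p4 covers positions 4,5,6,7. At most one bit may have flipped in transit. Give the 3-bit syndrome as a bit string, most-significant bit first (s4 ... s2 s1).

111

s1: b1⊕b3⊕b5⊕b7 = 0⊕0⊕1⊕0 = 1
s2: b2⊕b3⊕b6⊕b7 = 0⊕0⊕1⊕0 = 1
s4: b4⊕b5⊕b6⊕b7 = 1⊕1⊕1⊕0 = 1
Syndrome (s4...s1) = 111 → position 7.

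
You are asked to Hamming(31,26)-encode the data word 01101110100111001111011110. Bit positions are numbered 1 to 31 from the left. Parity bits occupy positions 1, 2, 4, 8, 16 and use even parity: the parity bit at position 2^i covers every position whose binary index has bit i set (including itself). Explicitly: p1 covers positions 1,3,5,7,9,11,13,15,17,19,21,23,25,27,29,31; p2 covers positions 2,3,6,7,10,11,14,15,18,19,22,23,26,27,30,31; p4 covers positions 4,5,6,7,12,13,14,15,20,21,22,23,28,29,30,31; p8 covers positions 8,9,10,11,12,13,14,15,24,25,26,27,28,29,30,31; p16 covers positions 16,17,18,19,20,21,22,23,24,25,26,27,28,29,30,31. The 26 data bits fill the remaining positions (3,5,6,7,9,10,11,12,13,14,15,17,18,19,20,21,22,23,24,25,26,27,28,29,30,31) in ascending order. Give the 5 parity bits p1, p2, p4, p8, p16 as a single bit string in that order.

01001

Place data bits at non-power-of-two positions: b3=0, b5=1, b6=1, b7=0, b9=1, b10=1, b11=1, b12=0, b13=1, b14=0, b15=0, b17=1, b18=1, b19=1, b20=0, b21=0, b22=1, b23=1, b24=1, b25=1, b26=0, b27=1, b28=1, b29=1, b30=1, b31=0.
p1 = XOR of data positions {3,5,7,9,11,13,15,17,19,21,23,25,27,29,31} = 0⊕1⊕0⊕1⊕1⊕1⊕0⊕1⊕1⊕0⊕1⊕1⊕1⊕1⊕0 = 0
p2 = XOR of data positions {3,6,7,10,11,14,15,18,19,22,23,26,27,30,31} = 0⊕1⊕0⊕1⊕1⊕0⊕0⊕1⊕1⊕1⊕1⊕0⊕1⊕1⊕0 = 1
p4 = XOR of data positions {5,6,7,12,13,14,15,20,21,22,23,28,29,30,31} = 1⊕1⊕0⊕0⊕1⊕0⊕0⊕0⊕0⊕1⊕1⊕1⊕1⊕1⊕0 = 0
p8 = XOR of data positions {9,10,11,12,13,14,15,24,25,26,27,28,29,30,31} = 1⊕1⊕1⊕0⊕1⊕0⊕0⊕1⊕1⊕0⊕1⊕1⊕1⊕1⊕0 = 0
p16 = XOR of data positions {17,18,19,20,21,22,23,24,25,26,27,28,29,30,31} = 1⊕1⊕1⊕0⊕0⊕1⊕1⊕1⊕1⊕0⊕1⊕1⊕1⊕1⊕0 = 1
Parity bits p1,p2,p4,p8,p16 = 01001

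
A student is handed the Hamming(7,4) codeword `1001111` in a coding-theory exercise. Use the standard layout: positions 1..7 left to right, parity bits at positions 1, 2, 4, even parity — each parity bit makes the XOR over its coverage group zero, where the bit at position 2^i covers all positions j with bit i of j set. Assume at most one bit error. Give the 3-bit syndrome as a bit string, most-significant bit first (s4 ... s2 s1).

s1: b1⊕b3⊕b5⊕b7 = 1⊕0⊕1⊕1 = 1
s2: b2⊕b3⊕b6⊕b7 = 0⊕0⊕1⊕1 = 0
s4: b4⊕b5⊕b6⊕b7 = 1⊕1⊕1⊕1 = 0
Syndrome (s4...s1) = 001 → position 1.

001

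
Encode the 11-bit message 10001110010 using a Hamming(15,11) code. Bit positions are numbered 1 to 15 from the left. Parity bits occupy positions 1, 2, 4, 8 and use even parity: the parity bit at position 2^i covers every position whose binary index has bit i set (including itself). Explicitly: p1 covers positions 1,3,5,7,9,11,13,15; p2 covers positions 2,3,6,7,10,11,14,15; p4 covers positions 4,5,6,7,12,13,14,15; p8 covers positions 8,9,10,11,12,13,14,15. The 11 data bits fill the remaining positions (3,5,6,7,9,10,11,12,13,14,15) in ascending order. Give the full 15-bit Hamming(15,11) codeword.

101100001110010

Place data bits at non-power-of-two positions: b3=1, b5=0, b6=0, b7=0, b9=1, b10=1, b11=1, b12=0, b13=0, b14=1, b15=0.
p1 = XOR of data positions {3,5,7,9,11,13,15} = 1⊕0⊕0⊕1⊕1⊕0⊕0 = 1
p2 = XOR of data positions {3,6,7,10,11,14,15} = 1⊕0⊕0⊕1⊕1⊕1⊕0 = 0
p4 = XOR of data positions {5,6,7,12,13,14,15} = 0⊕0⊕0⊕0⊕0⊕1⊕0 = 1
p8 = XOR of data positions {9,10,11,12,13,14,15} = 1⊕1⊕1⊕0⊕0⊕1⊕0 = 0
Codeword b1..b15 = 101100001110010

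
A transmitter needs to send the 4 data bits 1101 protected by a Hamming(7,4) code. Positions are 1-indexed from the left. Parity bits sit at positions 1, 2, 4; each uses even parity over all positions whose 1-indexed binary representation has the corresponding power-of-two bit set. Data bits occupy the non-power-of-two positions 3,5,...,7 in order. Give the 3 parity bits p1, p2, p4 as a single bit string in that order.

Place data bits at non-power-of-two positions: b3=1, b5=1, b6=0, b7=1.
p1 = XOR of data positions {3,5,7} = 1⊕1⊕1 = 1
p2 = XOR of data positions {3,6,7} = 1⊕0⊕1 = 0
p4 = XOR of data positions {5,6,7} = 1⊕0⊕1 = 0
Parity bits p1,p2,p4 = 100

100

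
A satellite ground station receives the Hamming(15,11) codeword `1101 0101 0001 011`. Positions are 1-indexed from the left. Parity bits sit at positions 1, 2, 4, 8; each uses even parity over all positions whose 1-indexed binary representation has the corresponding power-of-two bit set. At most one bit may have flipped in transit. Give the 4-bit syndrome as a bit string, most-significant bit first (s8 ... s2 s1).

0100

s1: b1⊕b3⊕b5⊕b7⊕b9⊕b11⊕b13⊕b15 = 1⊕0⊕0⊕0⊕0⊕0⊕0⊕1 = 0
s2: b2⊕b3⊕b6⊕b7⊕b10⊕b11⊕b14⊕b15 = 1⊕0⊕1⊕0⊕0⊕0⊕1⊕1 = 0
s4: b4⊕b5⊕b6⊕b7⊕b12⊕b13⊕b14⊕b15 = 1⊕0⊕1⊕0⊕1⊕0⊕1⊕1 = 1
s8: b8⊕b9⊕b10⊕b11⊕b12⊕b13⊕b14⊕b15 = 1⊕0⊕0⊕0⊕1⊕0⊕1⊕1 = 0
Syndrome (s8...s1) = 0100 → position 4.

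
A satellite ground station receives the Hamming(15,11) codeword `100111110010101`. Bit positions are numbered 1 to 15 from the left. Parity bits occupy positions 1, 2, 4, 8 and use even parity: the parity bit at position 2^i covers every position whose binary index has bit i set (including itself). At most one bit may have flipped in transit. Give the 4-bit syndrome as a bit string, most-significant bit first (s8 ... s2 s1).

0000

s1: b1⊕b3⊕b5⊕b7⊕b9⊕b11⊕b13⊕b15 = 1⊕0⊕1⊕1⊕0⊕1⊕1⊕1 = 0
s2: b2⊕b3⊕b6⊕b7⊕b10⊕b11⊕b14⊕b15 = 0⊕0⊕1⊕1⊕0⊕1⊕0⊕1 = 0
s4: b4⊕b5⊕b6⊕b7⊕b12⊕b13⊕b14⊕b15 = 1⊕1⊕1⊕1⊕0⊕1⊕0⊕1 = 0
s8: b8⊕b9⊕b10⊕b11⊕b12⊕b13⊕b14⊕b15 = 1⊕0⊕0⊕1⊕0⊕1⊕0⊕1 = 0
Syndrome (s8...s1) = 0000 → position 0 (no error).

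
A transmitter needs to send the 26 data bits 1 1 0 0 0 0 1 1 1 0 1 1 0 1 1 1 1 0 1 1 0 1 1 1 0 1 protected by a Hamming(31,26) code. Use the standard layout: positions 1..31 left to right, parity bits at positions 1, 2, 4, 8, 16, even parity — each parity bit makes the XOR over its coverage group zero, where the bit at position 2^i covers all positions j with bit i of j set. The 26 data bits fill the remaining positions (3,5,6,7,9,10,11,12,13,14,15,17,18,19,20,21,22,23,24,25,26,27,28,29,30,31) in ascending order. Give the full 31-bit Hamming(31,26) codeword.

0110100000111011101111011011101

Place data bits at non-power-of-two positions: b3=1, b5=1, b6=0, b7=0, b9=0, b10=0, b11=1, b12=1, b13=1, b14=0, b15=1, b17=1, b18=0, b19=1, b20=1, b21=1, b22=1, b23=0, b24=1, b25=1, b26=0, b27=1, b28=1, b29=1, b30=0, b31=1.
p1 = XOR of data positions {3,5,7,9,11,13,15,17,19,21,23,25,27,29,31} = 1⊕1⊕0⊕0⊕1⊕1⊕1⊕1⊕1⊕1⊕0⊕1⊕1⊕1⊕1 = 0
p2 = XOR of data positions {3,6,7,10,11,14,15,18,19,22,23,26,27,30,31} = 1⊕0⊕0⊕0⊕1⊕0⊕1⊕0⊕1⊕1⊕0⊕0⊕1⊕0⊕1 = 1
p4 = XOR of data positions {5,6,7,12,13,14,15,20,21,22,23,28,29,30,31} = 1⊕0⊕0⊕1⊕1⊕0⊕1⊕1⊕1⊕1⊕0⊕1⊕1⊕0⊕1 = 0
p8 = XOR of data positions {9,10,11,12,13,14,15,24,25,26,27,28,29,30,31} = 0⊕0⊕1⊕1⊕1⊕0⊕1⊕1⊕1⊕0⊕1⊕1⊕1⊕0⊕1 = 0
p16 = XOR of data positions {17,18,19,20,21,22,23,24,25,26,27,28,29,30,31} = 1⊕0⊕1⊕1⊕1⊕1⊕0⊕1⊕1⊕0⊕1⊕1⊕1⊕0⊕1 = 1
Codeword b1..b31 = 0110100000111011101111011011101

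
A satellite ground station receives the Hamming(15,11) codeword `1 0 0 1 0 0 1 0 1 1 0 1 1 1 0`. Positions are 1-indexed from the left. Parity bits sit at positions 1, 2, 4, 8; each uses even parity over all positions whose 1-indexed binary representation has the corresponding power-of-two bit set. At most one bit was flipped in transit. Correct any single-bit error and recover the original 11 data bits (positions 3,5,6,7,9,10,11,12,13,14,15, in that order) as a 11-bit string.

00011101100

s1: b1⊕b3⊕b5⊕b7⊕b9⊕b11⊕b13⊕b15 = 1⊕0⊕0⊕1⊕1⊕0⊕1⊕0 = 0
s2: b2⊕b3⊕b6⊕b7⊕b10⊕b11⊕b14⊕b15 = 0⊕0⊕0⊕1⊕1⊕0⊕1⊕0 = 1
s4: b4⊕b5⊕b6⊕b7⊕b12⊕b13⊕b14⊕b15 = 1⊕0⊕0⊕1⊕1⊕1⊕1⊕0 = 1
s8: b8⊕b9⊕b10⊕b11⊕b12⊕b13⊕b14⊕b15 = 0⊕1⊕1⊕0⊕1⊕1⊕1⊕0 = 1
Syndrome (s8...s1) = 1110 → position 14.
Flip bit 14: corrected codeword = 100100101101100
Data bits at positions 3,5,6,7,9,10,11,12,13,14,15: 00011101100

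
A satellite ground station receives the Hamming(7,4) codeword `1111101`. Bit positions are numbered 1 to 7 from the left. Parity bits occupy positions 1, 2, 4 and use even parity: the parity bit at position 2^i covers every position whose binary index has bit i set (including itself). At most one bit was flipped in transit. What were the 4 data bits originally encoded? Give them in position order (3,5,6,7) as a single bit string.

s1: b1⊕b3⊕b5⊕b7 = 1⊕1⊕1⊕1 = 0
s2: b2⊕b3⊕b6⊕b7 = 1⊕1⊕0⊕1 = 1
s4: b4⊕b5⊕b6⊕b7 = 1⊕1⊕0⊕1 = 1
Syndrome (s4...s1) = 110 → position 6.
Flip bit 6: corrected codeword = 1111111
Data bits at positions 3,5,6,7: 1111

1111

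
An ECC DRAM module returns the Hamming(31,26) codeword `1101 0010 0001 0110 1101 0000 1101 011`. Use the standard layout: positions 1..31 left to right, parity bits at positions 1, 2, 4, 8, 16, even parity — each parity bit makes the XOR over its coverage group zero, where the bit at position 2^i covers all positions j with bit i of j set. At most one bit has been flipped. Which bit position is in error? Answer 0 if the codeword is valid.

4

s1: b1⊕b3⊕b5⊕b7⊕b9⊕b11⊕b13⊕b15⊕b17⊕b19⊕b21⊕b23⊕b25⊕b27⊕b29⊕b31 = 1⊕0⊕0⊕1⊕0⊕0⊕0⊕1⊕1⊕0⊕0⊕0⊕1⊕0⊕0⊕1 = 0
s2: b2⊕b3⊕b6⊕b7⊕b10⊕b11⊕b14⊕b15⊕b18⊕b19⊕b22⊕b23⊕b26⊕b27⊕b30⊕b31 = 1⊕0⊕0⊕1⊕0⊕0⊕1⊕1⊕1⊕0⊕0⊕0⊕1⊕0⊕1⊕1 = 0
s4: b4⊕b5⊕b6⊕b7⊕b12⊕b13⊕b14⊕b15⊕b20⊕b21⊕b22⊕b23⊕b28⊕b29⊕b30⊕b31 = 1⊕0⊕0⊕1⊕1⊕0⊕1⊕1⊕1⊕0⊕0⊕0⊕1⊕0⊕1⊕1 = 1
s8: b8⊕b9⊕b10⊕b11⊕b12⊕b13⊕b14⊕b15⊕b24⊕b25⊕b26⊕b27⊕b28⊕b29⊕b30⊕b31 = 0⊕0⊕0⊕0⊕1⊕0⊕1⊕1⊕0⊕1⊕1⊕0⊕1⊕0⊕1⊕1 = 0
s16: b16⊕b17⊕b18⊕b19⊕b20⊕b21⊕b22⊕b23⊕b24⊕b25⊕b26⊕b27⊕b28⊕b29⊕b30⊕b31 = 0⊕1⊕1⊕0⊕1⊕0⊕0⊕0⊕0⊕1⊕1⊕0⊕1⊕0⊕1⊕1 = 0
Syndrome (s16...s1) = 00100 → position 4.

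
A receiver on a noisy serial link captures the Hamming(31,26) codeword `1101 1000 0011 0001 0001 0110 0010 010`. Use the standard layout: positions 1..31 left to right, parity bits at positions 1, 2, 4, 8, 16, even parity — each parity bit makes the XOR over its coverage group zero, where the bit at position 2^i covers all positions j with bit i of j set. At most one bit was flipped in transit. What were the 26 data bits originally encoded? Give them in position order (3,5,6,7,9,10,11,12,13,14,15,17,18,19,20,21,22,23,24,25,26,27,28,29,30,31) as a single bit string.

00000011000000101100010010

s1: b1⊕b3⊕b5⊕b7⊕b9⊕b11⊕b13⊕b15⊕b17⊕b19⊕b21⊕b23⊕b25⊕b27⊕b29⊕b31 = 1⊕0⊕1⊕0⊕0⊕1⊕0⊕0⊕0⊕0⊕0⊕1⊕0⊕1⊕0⊕0 = 1
s2: b2⊕b3⊕b6⊕b7⊕b10⊕b11⊕b14⊕b15⊕b18⊕b19⊕b22⊕b23⊕b26⊕b27⊕b30⊕b31 = 1⊕0⊕0⊕0⊕0⊕1⊕0⊕0⊕0⊕0⊕1⊕1⊕0⊕1⊕1⊕0 = 0
s4: b4⊕b5⊕b6⊕b7⊕b12⊕b13⊕b14⊕b15⊕b20⊕b21⊕b22⊕b23⊕b28⊕b29⊕b30⊕b31 = 1⊕1⊕0⊕0⊕1⊕0⊕0⊕0⊕1⊕0⊕1⊕1⊕0⊕0⊕1⊕0 = 1
s8: b8⊕b9⊕b10⊕b11⊕b12⊕b13⊕b14⊕b15⊕b24⊕b25⊕b26⊕b27⊕b28⊕b29⊕b30⊕b31 = 0⊕0⊕0⊕1⊕1⊕0⊕0⊕0⊕0⊕0⊕0⊕1⊕0⊕0⊕1⊕0 = 0
s16: b16⊕b17⊕b18⊕b19⊕b20⊕b21⊕b22⊕b23⊕b24⊕b25⊕b26⊕b27⊕b28⊕b29⊕b30⊕b31 = 1⊕0⊕0⊕0⊕1⊕0⊕1⊕1⊕0⊕0⊕0⊕1⊕0⊕0⊕1⊕0 = 0
Syndrome (s16...s1) = 00101 → position 5.
Flip bit 5: corrected codeword = 1101000000110001000101100010010
Data bits at positions 3,5,6,7,9,10,11,12,13,14,15,17,18,19,20,21,22,23,24,25,26,27,28,29,30,31: 00000011000000101100010010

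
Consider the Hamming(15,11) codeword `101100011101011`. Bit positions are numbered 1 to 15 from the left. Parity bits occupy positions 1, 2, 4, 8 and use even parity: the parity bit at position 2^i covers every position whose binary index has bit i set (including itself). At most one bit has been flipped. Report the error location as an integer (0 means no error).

0

s1: b1⊕b3⊕b5⊕b7⊕b9⊕b11⊕b13⊕b15 = 1⊕1⊕0⊕0⊕1⊕0⊕0⊕1 = 0
s2: b2⊕b3⊕b6⊕b7⊕b10⊕b11⊕b14⊕b15 = 0⊕1⊕0⊕0⊕1⊕0⊕1⊕1 = 0
s4: b4⊕b5⊕b6⊕b7⊕b12⊕b13⊕b14⊕b15 = 1⊕0⊕0⊕0⊕1⊕0⊕1⊕1 = 0
s8: b8⊕b9⊕b10⊕b11⊕b12⊕b13⊕b14⊕b15 = 1⊕1⊕1⊕0⊕1⊕0⊕1⊕1 = 0
Syndrome (s8...s1) = 0000 → position 0 (no error).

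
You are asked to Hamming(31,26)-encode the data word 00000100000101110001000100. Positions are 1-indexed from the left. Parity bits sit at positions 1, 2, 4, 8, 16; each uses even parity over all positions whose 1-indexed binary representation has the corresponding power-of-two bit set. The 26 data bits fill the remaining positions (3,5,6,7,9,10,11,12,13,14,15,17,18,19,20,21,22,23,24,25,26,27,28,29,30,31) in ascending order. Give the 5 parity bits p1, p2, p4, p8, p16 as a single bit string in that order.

Place data bits at non-power-of-two positions: b3=0, b5=0, b6=0, b7=0, b9=0, b10=1, b11=0, b12=0, b13=0, b14=0, b15=0, b17=1, b18=0, b19=1, b20=1, b21=1, b22=0, b23=0, b24=0, b25=1, b26=0, b27=0, b28=0, b29=1, b30=0, b31=0.
p1 = XOR of data positions {3,5,7,9,11,13,15,17,19,21,23,25,27,29,31} = 0⊕0⊕0⊕0⊕0⊕0⊕0⊕1⊕1⊕1⊕0⊕1⊕0⊕1⊕0 = 1
p2 = XOR of data positions {3,6,7,10,11,14,15,18,19,22,23,26,27,30,31} = 0⊕0⊕0⊕1⊕0⊕0⊕0⊕0⊕1⊕0⊕0⊕0⊕0⊕0⊕0 = 0
p4 = XOR of data positions {5,6,7,12,13,14,15,20,21,22,23,28,29,30,31} = 0⊕0⊕0⊕0⊕0⊕0⊕0⊕1⊕1⊕0⊕0⊕0⊕1⊕0⊕0 = 1
p8 = XOR of data positions {9,10,11,12,13,14,15,24,25,26,27,28,29,30,31} = 0⊕1⊕0⊕0⊕0⊕0⊕0⊕0⊕1⊕0⊕0⊕0⊕1⊕0⊕0 = 1
p16 = XOR of data positions {17,18,19,20,21,22,23,24,25,26,27,28,29,30,31} = 1⊕0⊕1⊕1⊕1⊕0⊕0⊕0⊕1⊕0⊕0⊕0⊕1⊕0⊕0 = 0
Parity bits p1,p2,p4,p8,p16 = 10110

10110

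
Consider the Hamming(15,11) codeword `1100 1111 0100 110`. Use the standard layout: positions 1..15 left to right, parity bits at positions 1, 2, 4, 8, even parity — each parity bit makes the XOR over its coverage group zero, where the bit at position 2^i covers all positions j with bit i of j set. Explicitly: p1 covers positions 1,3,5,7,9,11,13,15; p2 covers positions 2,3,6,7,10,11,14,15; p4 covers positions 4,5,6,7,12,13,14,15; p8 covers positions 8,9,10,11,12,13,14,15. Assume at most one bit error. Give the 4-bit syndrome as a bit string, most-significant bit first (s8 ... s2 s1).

0110

s1: b1⊕b3⊕b5⊕b7⊕b9⊕b11⊕b13⊕b15 = 1⊕0⊕1⊕1⊕0⊕0⊕1⊕0 = 0
s2: b2⊕b3⊕b6⊕b7⊕b10⊕b11⊕b14⊕b15 = 1⊕0⊕1⊕1⊕1⊕0⊕1⊕0 = 1
s4: b4⊕b5⊕b6⊕b7⊕b12⊕b13⊕b14⊕b15 = 0⊕1⊕1⊕1⊕0⊕1⊕1⊕0 = 1
s8: b8⊕b9⊕b10⊕b11⊕b12⊕b13⊕b14⊕b15 = 1⊕0⊕1⊕0⊕0⊕1⊕1⊕0 = 0
Syndrome (s8...s1) = 0110 → position 6.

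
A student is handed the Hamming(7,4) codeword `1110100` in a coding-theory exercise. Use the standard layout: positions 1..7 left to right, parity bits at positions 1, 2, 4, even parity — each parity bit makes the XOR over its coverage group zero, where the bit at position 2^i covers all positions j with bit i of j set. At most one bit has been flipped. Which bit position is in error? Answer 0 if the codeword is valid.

s1: b1⊕b3⊕b5⊕b7 = 1⊕1⊕1⊕0 = 1
s2: b2⊕b3⊕b6⊕b7 = 1⊕1⊕0⊕0 = 0
s4: b4⊕b5⊕b6⊕b7 = 0⊕1⊕0⊕0 = 1
Syndrome (s4...s1) = 101 → position 5.

5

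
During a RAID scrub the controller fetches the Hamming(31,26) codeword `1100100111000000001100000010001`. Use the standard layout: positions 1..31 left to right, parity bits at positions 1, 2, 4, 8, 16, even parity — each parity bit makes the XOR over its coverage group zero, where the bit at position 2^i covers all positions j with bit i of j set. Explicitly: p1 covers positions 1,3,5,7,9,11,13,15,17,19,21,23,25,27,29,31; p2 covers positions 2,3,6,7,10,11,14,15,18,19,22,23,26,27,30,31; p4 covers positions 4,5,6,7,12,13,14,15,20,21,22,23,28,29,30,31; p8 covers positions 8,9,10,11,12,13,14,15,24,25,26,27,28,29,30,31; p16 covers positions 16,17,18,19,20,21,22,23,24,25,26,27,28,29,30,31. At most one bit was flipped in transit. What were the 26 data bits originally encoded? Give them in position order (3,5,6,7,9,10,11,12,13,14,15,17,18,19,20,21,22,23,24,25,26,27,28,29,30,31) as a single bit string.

01001100010001100000010001

s1: b1⊕b3⊕b5⊕b7⊕b9⊕b11⊕b13⊕b15⊕b17⊕b19⊕b21⊕b23⊕b25⊕b27⊕b29⊕b31 = 1⊕0⊕1⊕0⊕1⊕0⊕0⊕0⊕0⊕1⊕0⊕0⊕0⊕1⊕0⊕1 = 0
s2: b2⊕b3⊕b6⊕b7⊕b10⊕b11⊕b14⊕b15⊕b18⊕b19⊕b22⊕b23⊕b26⊕b27⊕b30⊕b31 = 1⊕0⊕0⊕0⊕1⊕0⊕0⊕0⊕0⊕1⊕0⊕0⊕0⊕1⊕0⊕1 = 1
s4: b4⊕b5⊕b6⊕b7⊕b12⊕b13⊕b14⊕b15⊕b20⊕b21⊕b22⊕b23⊕b28⊕b29⊕b30⊕b31 = 0⊕1⊕0⊕0⊕0⊕0⊕0⊕0⊕1⊕0⊕0⊕0⊕0⊕0⊕0⊕1 = 1
s8: b8⊕b9⊕b10⊕b11⊕b12⊕b13⊕b14⊕b15⊕b24⊕b25⊕b26⊕b27⊕b28⊕b29⊕b30⊕b31 = 1⊕1⊕1⊕0⊕0⊕0⊕0⊕0⊕0⊕0⊕0⊕1⊕0⊕0⊕0⊕1 = 1
s16: b16⊕b17⊕b18⊕b19⊕b20⊕b21⊕b22⊕b23⊕b24⊕b25⊕b26⊕b27⊕b28⊕b29⊕b30⊕b31 = 0⊕0⊕0⊕1⊕1⊕0⊕0⊕0⊕0⊕0⊕0⊕1⊕0⊕0⊕0⊕1 = 0
Syndrome (s16...s1) = 01110 → position 14.
Flip bit 14: corrected codeword = 1100100111000100001100000010001
Data bits at positions 3,5,6,7,9,10,11,12,13,14,15,17,18,19,20,21,22,23,24,25,26,27,28,29,30,31: 01001100010001100000010001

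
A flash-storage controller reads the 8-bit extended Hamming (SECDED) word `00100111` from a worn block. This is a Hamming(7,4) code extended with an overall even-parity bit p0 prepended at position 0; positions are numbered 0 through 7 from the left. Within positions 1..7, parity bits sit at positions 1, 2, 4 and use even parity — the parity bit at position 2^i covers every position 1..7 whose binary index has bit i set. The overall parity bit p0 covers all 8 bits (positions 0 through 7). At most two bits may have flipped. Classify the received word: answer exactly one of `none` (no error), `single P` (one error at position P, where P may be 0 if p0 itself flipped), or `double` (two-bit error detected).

double

s1: b1⊕b3⊕b5⊕b7 = 0⊕0⊕1⊕1 = 0
s2: b2⊕b3⊕b6⊕b7 = 1⊕0⊕1⊕1 = 1
s4: b4⊕b5⊕b6⊕b7 = 0⊕1⊕1⊕1 = 1
Syndrome (s4...s1) = 110 → position 6.
Overall parity (XOR of all 8 bits, including p0): 0⊕0⊕1⊕0⊕0⊕1⊕1⊕1 = 0
Overall=0, syndrome position=6 → double-bit error detected (uncorrectable).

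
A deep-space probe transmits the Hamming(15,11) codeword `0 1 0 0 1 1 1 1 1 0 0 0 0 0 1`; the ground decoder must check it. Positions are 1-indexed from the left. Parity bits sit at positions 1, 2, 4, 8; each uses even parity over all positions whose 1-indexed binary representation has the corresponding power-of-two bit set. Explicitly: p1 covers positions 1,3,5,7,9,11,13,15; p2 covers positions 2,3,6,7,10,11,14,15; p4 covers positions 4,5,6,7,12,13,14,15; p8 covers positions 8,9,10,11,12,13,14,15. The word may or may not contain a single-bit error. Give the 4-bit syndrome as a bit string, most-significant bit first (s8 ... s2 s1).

s1: b1⊕b3⊕b5⊕b7⊕b9⊕b11⊕b13⊕b15 = 0⊕0⊕1⊕1⊕1⊕0⊕0⊕1 = 0
s2: b2⊕b3⊕b6⊕b7⊕b10⊕b11⊕b14⊕b15 = 1⊕0⊕1⊕1⊕0⊕0⊕0⊕1 = 0
s4: b4⊕b5⊕b6⊕b7⊕b12⊕b13⊕b14⊕b15 = 0⊕1⊕1⊕1⊕0⊕0⊕0⊕1 = 0
s8: b8⊕b9⊕b10⊕b11⊕b12⊕b13⊕b14⊕b15 = 1⊕1⊕0⊕0⊕0⊕0⊕0⊕1 = 1
Syndrome (s8...s1) = 1000 → position 8.

1000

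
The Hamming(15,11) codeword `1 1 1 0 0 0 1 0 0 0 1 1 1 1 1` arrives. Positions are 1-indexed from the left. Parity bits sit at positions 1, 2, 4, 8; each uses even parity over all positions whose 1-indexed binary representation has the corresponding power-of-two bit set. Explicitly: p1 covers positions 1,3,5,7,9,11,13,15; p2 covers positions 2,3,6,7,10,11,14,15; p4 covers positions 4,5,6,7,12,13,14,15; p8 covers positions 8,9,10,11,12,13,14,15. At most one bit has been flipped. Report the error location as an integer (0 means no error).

s1: b1⊕b3⊕b5⊕b7⊕b9⊕b11⊕b13⊕b15 = 1⊕1⊕0⊕1⊕0⊕1⊕1⊕1 = 0
s2: b2⊕b3⊕b6⊕b7⊕b10⊕b11⊕b14⊕b15 = 1⊕1⊕0⊕1⊕0⊕1⊕1⊕1 = 0
s4: b4⊕b5⊕b6⊕b7⊕b12⊕b13⊕b14⊕b15 = 0⊕0⊕0⊕1⊕1⊕1⊕1⊕1 = 1
s8: b8⊕b9⊕b10⊕b11⊕b12⊕b13⊕b14⊕b15 = 0⊕0⊕0⊕1⊕1⊕1⊕1⊕1 = 1
Syndrome (s8...s1) = 1100 → position 12.

12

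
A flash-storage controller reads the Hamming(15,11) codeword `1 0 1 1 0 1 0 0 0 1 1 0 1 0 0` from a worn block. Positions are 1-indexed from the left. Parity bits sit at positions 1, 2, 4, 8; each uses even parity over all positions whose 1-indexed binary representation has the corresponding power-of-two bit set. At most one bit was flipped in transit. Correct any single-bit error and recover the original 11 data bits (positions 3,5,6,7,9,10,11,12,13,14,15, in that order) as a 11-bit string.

s1: b1⊕b3⊕b5⊕b7⊕b9⊕b11⊕b13⊕b15 = 1⊕1⊕0⊕0⊕0⊕1⊕1⊕0 = 0
s2: b2⊕b3⊕b6⊕b7⊕b10⊕b11⊕b14⊕b15 = 0⊕1⊕1⊕0⊕1⊕1⊕0⊕0 = 0
s4: b4⊕b5⊕b6⊕b7⊕b12⊕b13⊕b14⊕b15 = 1⊕0⊕1⊕0⊕0⊕1⊕0⊕0 = 1
s8: b8⊕b9⊕b10⊕b11⊕b12⊕b13⊕b14⊕b15 = 0⊕0⊕1⊕1⊕0⊕1⊕0⊕0 = 1
Syndrome (s8...s1) = 1100 → position 12.
Flip bit 12: corrected codeword = 101101000111100
Data bits at positions 3,5,6,7,9,10,11,12,13,14,15: 10100111100

10100111100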